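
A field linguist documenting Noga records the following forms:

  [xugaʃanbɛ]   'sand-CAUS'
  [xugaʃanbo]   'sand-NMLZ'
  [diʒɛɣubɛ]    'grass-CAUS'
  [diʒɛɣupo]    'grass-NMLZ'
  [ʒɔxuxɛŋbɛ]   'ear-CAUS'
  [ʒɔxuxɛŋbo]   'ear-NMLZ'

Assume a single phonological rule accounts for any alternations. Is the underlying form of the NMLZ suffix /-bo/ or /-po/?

/-po/

The NMLZ morpheme has two allomorphs, [-bo] and [-po].
The CAUS suffix, which begins with [b], is invariant after every stem; so [b] is not altered by any rule here.
So the underlying form is /-po/, and voiceless stops become voiced after a nasal.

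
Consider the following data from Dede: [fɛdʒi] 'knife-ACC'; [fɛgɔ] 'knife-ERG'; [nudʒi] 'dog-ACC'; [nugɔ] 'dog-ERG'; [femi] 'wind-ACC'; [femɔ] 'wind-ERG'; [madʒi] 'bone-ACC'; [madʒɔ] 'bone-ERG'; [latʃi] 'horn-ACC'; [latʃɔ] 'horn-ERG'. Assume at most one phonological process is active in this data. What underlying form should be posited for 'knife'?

/fɛg/

The root 'knife' surfaces as [fɛdʒi] and [fɛgɔ], with a stem-final [dʒ] ~ [g] alternation.
Compare 'bone', with invariant [dʒ] in [madʒi] and [madʒɔ]: an analysis with underlying /dʒ/ and a rule producing [g] before the ERG suffix would wrongly predict alternation here too.
Therefore /g/ is basic and [dʒ] is derived by palatalization before a front vowel (/g/ becomes palato-alveolar [dʒ] before a front vowel).
The underlying form of 'knife' is therefore /fɛg/.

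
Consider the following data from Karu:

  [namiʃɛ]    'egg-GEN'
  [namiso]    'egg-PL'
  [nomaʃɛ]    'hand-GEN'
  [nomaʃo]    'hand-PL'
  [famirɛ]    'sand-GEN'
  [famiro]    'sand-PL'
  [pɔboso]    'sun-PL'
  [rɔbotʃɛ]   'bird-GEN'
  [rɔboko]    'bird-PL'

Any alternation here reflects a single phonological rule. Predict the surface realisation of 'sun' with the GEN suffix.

'egg' shows [ʃ] ~ [s] at the end of the stem ([namiʃɛ] vs [namiso]).
But 'hand' keeps [ʃ] in both environments ([nomaʃɛ], [nomaʃo]), so there is no rule changing /ʃ/ to [s] before the PL suffix.
Therefore /s/ is basic and [ʃ] is derived by palatalization before a front vowel (/k/ and /s/ become palato-alveolar [tʃ] and [ʃ] before a front vowel).
From [pɔboso] the stem 'sun' is /pɔbos/; before a front vowel this yields [pɔboʃɛ].

[pɔboʃɛ]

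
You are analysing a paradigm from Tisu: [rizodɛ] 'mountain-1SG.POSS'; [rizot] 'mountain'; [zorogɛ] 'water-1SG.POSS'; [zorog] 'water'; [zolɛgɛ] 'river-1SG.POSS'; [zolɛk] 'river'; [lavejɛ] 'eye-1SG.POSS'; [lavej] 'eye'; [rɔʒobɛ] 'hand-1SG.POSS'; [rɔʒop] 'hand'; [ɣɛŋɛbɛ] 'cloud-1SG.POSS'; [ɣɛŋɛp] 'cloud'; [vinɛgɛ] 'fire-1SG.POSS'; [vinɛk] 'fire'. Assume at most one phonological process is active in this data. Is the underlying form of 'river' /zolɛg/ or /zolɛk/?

'river' shows [g] ~ [k] at the end of the stem ([zolɛgɛ] vs [zolɛk]).
If /g/ were underlying and a rule turned it into [k] in isolation, 'water' would also alternate; but it has [g] in both [zorogɛ] and [zorog].
The alternation reflects intervocalic voicing: voiceless stops become voiced between vowels. /k/ is underlying.

/zolɛk/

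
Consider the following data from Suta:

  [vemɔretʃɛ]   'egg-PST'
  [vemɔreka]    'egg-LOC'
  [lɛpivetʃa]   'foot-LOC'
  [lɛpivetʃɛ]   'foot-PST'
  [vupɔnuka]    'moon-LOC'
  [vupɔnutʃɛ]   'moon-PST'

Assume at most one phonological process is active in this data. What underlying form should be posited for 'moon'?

/vupɔnuk/

The root 'moon' surfaces as [vupɔnuka] and [vupɔnutʃɛ], with a stem-final [k] ~ [tʃ] alternation.
Compare 'foot', with invariant [tʃ] in [lɛpivetʃa] and [lɛpivetʃɛ]: an analysis with underlying /tʃ/ and a rule producing [k] before the LOC suffix would wrongly predict alternation here too.
The alternation reflects palatalization before a front vowel: /k/ becomes palato-alveolar [tʃ] before a front vowel. /k/ is underlying.
So 'moon' = /vupɔnuk/.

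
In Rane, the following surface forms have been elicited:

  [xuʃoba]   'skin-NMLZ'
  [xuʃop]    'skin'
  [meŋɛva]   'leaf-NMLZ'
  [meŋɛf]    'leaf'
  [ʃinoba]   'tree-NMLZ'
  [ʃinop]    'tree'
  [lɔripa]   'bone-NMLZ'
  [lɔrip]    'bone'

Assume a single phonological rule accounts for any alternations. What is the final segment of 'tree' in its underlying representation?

'tree' shows [b] ~ [p] at the end of the stem ([ʃinoba] vs [ʃinop]).
Compare 'bone', with invariant [p] in [lɔripa] and [lɔrip]: an analysis with underlying /p/ and a rule producing [b] before the NMLZ suffix would wrongly predict alternation here too.
Therefore /b/ is basic and [p] is derived by word-final obstruent devoicing (voiced obstruents become voiceless word-finally).

/b/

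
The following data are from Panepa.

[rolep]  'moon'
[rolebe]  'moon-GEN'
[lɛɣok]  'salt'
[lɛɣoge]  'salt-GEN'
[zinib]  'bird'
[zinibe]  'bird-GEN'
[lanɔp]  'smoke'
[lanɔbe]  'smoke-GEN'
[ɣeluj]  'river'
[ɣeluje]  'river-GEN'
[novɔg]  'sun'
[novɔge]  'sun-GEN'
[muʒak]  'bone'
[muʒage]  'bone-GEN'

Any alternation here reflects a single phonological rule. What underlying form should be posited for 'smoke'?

'smoke' shows [p] ~ [b] at the end of the stem ([lanɔp] vs [lanɔbe]).
The stem 'bird' ([zinib], [zinibe]) shows [b] unchanged in both environments, so [b] cannot be basic with [p] derived in isolation.
Therefore /p/ is basic and [b] is derived by intervocalic voicing (voiceless stops become voiced between vowels).

/lanɔp/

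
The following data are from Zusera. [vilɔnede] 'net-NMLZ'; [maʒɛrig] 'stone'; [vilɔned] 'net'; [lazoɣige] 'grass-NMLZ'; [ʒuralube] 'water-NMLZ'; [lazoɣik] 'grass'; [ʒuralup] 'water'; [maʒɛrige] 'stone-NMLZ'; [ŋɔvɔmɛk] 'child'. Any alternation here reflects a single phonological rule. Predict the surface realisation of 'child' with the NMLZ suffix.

The root 'grass' surfaces as [lazoɣik] and [lazoɣige], with a stem-final [k] ~ [g] alternation.
If /g/ were underlying and a rule turned it into [k] in isolation, 'stone' would also alternate; but it has [g] in both [maʒɛrig] and [maʒɛrige].
The underlying segment must be /k/; voiceless stops become voiced between vowels, yielding [g] there.
From [ŋɔvɔmɛk] the stem 'child' is /ŋɔvɔmɛk/; between vowels this yields [ŋɔvɔmɛge].

[ŋɔvɔmɛge]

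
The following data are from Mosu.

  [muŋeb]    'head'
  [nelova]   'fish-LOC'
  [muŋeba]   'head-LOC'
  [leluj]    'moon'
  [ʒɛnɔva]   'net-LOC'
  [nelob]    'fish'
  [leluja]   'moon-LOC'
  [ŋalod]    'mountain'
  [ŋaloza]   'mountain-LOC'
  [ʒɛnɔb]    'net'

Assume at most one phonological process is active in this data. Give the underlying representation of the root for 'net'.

'net' shows [b] ~ [v] at the end of the stem ([ʒɛnɔb] vs [ʒɛnɔva]).
If /b/ were underlying and a rule turned it into [v] before the LOC suffix, 'head' would also alternate; but it has [b] in both [muŋeb] and [muŋeba].
So /v/ is underlying, and a rule of word-final hardening — voiced fricatives become stops word-finally — gives [b].
The underlying form of 'net' is therefore /ʒɛnɔv/.

/ʒɛnɔv/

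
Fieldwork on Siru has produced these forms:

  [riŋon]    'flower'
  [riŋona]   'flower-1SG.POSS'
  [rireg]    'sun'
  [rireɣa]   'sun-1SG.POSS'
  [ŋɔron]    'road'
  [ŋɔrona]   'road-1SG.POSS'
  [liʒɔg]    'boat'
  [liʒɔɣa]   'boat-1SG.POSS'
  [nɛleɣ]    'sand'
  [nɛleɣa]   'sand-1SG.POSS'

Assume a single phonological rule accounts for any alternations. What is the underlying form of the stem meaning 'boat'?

/liʒɔg/

The root 'boat' surfaces as [liʒɔg] and [liʒɔɣa], with a stem-final [g] ~ [ɣ] alternation.
The stem 'sand' ([nɛleɣ], [nɛleɣa]) shows [ɣ] unchanged in both environments, so [ɣ] cannot be basic with [g] derived in isolation.
The alternation reflects intervocalic spirantization: voiced stops become fricatives between vowels. /g/ is underlying.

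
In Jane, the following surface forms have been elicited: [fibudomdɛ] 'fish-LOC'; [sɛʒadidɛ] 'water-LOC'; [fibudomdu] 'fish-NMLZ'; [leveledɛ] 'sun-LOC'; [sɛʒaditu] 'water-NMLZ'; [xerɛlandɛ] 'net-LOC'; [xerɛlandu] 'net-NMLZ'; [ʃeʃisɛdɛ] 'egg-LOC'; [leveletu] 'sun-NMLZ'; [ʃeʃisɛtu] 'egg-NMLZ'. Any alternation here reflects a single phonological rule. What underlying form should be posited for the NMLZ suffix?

The NMLZ suffix surfaces as [-du] and [-tu], depending on the final segment of the stem.
By contrast the LOC suffix keeps its initial [d] throughout — that segment must be underlying.
So the underlying form is /-tu/, and voiceless stops become voiced after a nasal.

/-tu/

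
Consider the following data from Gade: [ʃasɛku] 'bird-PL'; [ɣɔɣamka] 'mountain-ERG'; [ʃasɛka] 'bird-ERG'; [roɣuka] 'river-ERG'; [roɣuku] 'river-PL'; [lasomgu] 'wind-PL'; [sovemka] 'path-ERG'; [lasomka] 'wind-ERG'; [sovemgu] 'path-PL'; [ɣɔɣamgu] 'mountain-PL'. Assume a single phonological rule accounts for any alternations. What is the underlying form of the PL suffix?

The PL morpheme has two allomorphs, [-gu] and [-ku].
By contrast the ERG suffix keeps its initial [k] throughout — that segment must be underlying.
The PL suffix is therefore /-gu/ underlyingly, with post-vocalic devoicing: voiced stops become voiceless after a vowel.

/-gu/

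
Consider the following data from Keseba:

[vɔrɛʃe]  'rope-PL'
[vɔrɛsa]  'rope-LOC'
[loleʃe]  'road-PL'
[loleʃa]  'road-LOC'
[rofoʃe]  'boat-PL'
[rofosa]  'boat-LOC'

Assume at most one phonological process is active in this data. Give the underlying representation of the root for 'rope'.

The stem for 'rope' ends in [ʃ] in [vɔrɛʃe] but [s] in [vɔrɛsa].
If /ʃ/ were underlying and a rule turned it into [s] before the LOC suffix, 'road' would also alternate; but it has [ʃ] in both [loleʃe] and [loleʃa].
The alternation reflects palatalization before a front vowel: /s/ becomes palato-alveolar [ʃ] before a front vowel. /s/ is underlying.
The underlying form of 'rope' is therefore /vɔrɛs/.

/vɔrɛs/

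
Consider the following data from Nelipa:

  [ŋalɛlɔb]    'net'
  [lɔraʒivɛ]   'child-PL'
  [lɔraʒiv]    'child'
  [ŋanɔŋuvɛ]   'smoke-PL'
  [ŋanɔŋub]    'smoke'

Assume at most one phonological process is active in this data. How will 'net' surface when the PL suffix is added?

The stem for 'smoke' ends in [v] in [ŋanɔŋuvɛ] but [b] in [ŋanɔŋub].
But 'child' keeps [v] in both environments ([lɔraʒivɛ], [lɔraʒiv]), so there is no rule changing /v/ to [b] in isolation.
Therefore /b/ is basic and [v] is derived by intervocalic spirantization (voiced stops become fricatives between vowels).
The one attested form of 'net', [ŋalɛlɔb], shows underlying /ŋalɛlɔb/. Applying the same rule between vowels gives [ŋalɛlɔvɛ].

[ŋalɛlɔvɛ]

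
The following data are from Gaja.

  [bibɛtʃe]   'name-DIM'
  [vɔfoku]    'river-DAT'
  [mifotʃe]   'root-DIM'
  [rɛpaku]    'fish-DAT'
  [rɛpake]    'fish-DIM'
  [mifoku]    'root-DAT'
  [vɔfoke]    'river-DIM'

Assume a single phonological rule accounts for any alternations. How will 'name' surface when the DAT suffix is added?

The stem for 'root' ends in [k] in [mifoku] but [tʃ] in [mifotʃe].
Compare 'river', with invariant [k] in [vɔfoku] and [vɔfoke]: an analysis with underlying /k/ and a rule producing [tʃ] before the DIM suffix would wrongly predict alternation here too.
Therefore /tʃ/ is basic and [k] is derived by depalatalization (palato-alveolar /tʃ/ becomes [k] when no front vowel follows).
From [bibɛtʃe] the stem 'name' is /bibɛtʃ/; when no front vowel follows this yields [bibɛku].

[bibɛku]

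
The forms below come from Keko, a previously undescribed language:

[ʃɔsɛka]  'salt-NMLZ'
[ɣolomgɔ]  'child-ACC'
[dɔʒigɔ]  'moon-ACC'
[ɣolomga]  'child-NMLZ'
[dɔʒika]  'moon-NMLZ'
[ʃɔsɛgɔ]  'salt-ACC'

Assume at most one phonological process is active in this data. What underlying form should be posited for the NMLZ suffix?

The NMLZ morpheme has two allomorphs, [-ga] and [-ka].
The ACC suffix, which begins with [g], is invariant after every stem; so [g] is not altered by any rule here.
The NMLZ suffix is therefore /-ka/ underlyingly, with post-nasal voicing: voiceless stops become voiced after a nasal.

/-ka/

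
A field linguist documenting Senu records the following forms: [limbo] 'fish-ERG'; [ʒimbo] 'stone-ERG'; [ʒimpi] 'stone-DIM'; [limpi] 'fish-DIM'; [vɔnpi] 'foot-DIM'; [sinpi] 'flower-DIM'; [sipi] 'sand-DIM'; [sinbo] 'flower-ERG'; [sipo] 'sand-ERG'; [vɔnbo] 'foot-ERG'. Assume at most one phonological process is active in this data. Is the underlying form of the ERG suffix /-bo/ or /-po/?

The ERG morpheme has two allomorphs, [-bo] and [-po].
By contrast the DIM suffix keeps its initial [p] throughout — that segment must be underlying.
So the underlying form is /-bo/, and voiced stops become voiceless after a vowel.

/-bo/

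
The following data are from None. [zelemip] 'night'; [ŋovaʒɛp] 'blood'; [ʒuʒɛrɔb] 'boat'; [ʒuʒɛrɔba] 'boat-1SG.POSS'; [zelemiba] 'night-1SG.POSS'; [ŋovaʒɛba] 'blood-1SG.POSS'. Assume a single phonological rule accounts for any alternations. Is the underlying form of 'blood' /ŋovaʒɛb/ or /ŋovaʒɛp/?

The stem for 'blood' ends in [b] in [ŋovaʒɛba] but [p] in [ŋovaʒɛp].
The stem 'boat' ([ʒuʒɛrɔba], [ʒuʒɛrɔb]) shows [b] unchanged in both environments, so [b] cannot be basic with [p] derived in isolation.
So /p/ is underlying, and a rule of intervocalic voicing — voiceless stops become voiced between vowels — gives [b].

/ŋovaʒɛp/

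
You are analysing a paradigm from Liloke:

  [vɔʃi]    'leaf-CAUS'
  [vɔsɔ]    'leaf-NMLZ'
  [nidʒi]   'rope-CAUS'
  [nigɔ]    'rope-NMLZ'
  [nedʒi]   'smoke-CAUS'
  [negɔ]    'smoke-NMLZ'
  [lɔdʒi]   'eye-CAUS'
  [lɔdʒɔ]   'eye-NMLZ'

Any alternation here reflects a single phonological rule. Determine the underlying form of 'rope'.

The root 'rope' surfaces as [nidʒi] and [nigɔ], with a stem-final [dʒ] ~ [g] alternation.
If /dʒ/ were underlying and a rule turned it into [g] before the NMLZ suffix, 'eye' would also alternate; but it has [dʒ] in both [lɔdʒi] and [lɔdʒɔ].
So /g/ is underlying, and a rule of palatalization before a front vowel — /g/ and /s/ become palato-alveolar [dʒ] and [ʃ] before a front vowel — gives [dʒ].

/nig/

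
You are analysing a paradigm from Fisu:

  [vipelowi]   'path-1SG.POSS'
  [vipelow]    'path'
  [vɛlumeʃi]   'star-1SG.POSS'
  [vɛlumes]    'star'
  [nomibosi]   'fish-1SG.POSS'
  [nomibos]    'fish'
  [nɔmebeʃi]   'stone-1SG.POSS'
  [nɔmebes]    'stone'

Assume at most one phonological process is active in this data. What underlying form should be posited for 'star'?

/vɛlumeʃ/

In [vɛlumeʃi] and [vɛlumes] the final segment of 'star' alternates: [ʃ] ~ [s].
If /s/ were underlying and a rule turned it into [ʃ] before the 1SG.POSS suffix, 'fish' would also alternate; but it has [s] in both [nomibosi] and [nomibos].
The alternation reflects depalatalization: palato-alveolar /ʃ/ becomes [s] when no front vowel follows. /ʃ/ is underlying.
So 'star' = /vɛlumeʃ/.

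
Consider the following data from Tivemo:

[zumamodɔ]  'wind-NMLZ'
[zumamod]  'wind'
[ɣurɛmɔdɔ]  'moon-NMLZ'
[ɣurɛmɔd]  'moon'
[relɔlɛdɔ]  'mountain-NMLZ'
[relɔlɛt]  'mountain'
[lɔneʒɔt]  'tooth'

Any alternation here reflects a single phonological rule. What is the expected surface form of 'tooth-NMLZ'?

The root 'mountain' surfaces as [relɔlɛdɔ] and [relɔlɛt], with a stem-final [d] ~ [t] alternation.
The stem 'moon' ([ɣurɛmɔdɔ], [ɣurɛmɔd]) shows [d] unchanged in both environments, so [d] cannot be basic with [t] derived in isolation.
The underlying segment must be /t/; voiceless stops become voiced between vowels, yielding [d] there.
The one attested form of 'tooth', [lɔneʒɔt], shows underlying /lɔneʒɔt/. Applying the same rule between vowels gives [lɔneʒɔdɔ].

[lɔneʒɔdɔ]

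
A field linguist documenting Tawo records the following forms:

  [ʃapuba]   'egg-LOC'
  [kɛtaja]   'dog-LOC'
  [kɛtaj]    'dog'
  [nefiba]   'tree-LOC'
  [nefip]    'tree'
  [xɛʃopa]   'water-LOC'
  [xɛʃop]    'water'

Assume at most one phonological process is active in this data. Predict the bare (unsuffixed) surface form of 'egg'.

[ʃapup]

The root 'tree' surfaces as [nefiba] and [nefip], with a stem-final [b] ~ [p] alternation.
If /p/ were underlying and a rule turned it into [b] before the LOC suffix, 'water' would also alternate; but it has [p] in both [xɛʃopa] and [xɛʃop].
The alternation reflects word-final obstruent devoicing: voiced obstruents become voiceless word-finally. /b/ is underlying.
From [ʃapuba] the stem 'egg' is /ʃapub/; word-finally this yields [ʃapup].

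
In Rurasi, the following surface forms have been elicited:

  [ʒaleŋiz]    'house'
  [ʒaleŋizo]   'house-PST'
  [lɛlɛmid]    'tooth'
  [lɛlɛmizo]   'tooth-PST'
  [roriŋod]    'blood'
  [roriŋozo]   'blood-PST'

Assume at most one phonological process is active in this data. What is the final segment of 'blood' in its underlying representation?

/d/

In [roriŋod] and [roriŋozo] the final segment of 'blood' alternates: [d] ~ [z].
Compare 'house', with invariant [z] in [ʒaleŋiz] and [ʒaleŋizo]: an analysis with underlying /z/ and a rule producing [d] in isolation would wrongly predict alternation here too.
The alternation reflects intervocalic spirantization: voiced stops become fricatives between vowels. /d/ is underlying.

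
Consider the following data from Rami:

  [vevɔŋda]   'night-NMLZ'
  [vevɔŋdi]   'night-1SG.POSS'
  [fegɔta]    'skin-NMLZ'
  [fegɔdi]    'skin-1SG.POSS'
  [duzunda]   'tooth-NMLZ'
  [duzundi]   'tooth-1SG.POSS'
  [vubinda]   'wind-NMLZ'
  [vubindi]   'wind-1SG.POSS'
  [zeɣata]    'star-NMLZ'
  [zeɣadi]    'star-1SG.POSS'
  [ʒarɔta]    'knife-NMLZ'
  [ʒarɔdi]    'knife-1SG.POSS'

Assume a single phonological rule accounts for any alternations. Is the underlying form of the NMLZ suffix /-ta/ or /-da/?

/-ta/

The NMLZ morpheme has two allomorphs, [-da] and [-ta].
By contrast the 1SG.POSS suffix keeps its initial [d] throughout — that segment must be underlying.
So the underlying form is /-ta/, and voiceless stops become voiced after a nasal.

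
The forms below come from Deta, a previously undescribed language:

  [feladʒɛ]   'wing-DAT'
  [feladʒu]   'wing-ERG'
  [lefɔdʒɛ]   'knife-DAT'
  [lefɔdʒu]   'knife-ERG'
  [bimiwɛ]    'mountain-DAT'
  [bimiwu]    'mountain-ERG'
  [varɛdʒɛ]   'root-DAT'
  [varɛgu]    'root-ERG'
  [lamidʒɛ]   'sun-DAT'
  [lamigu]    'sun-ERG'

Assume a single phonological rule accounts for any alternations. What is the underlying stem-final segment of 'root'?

The stem for 'root' ends in [dʒ] in [varɛdʒɛ] but [g] in [varɛgu].
If /dʒ/ were underlying and a rule turned it into [g] before the ERG suffix, 'wing' would also alternate; but it has [dʒ] in both [feladʒɛ] and [feladʒu].
The underlying segment must be /g/; /g/ becomes palato-alveolar [dʒ] before a front vowel, yielding [dʒ] there.

/g/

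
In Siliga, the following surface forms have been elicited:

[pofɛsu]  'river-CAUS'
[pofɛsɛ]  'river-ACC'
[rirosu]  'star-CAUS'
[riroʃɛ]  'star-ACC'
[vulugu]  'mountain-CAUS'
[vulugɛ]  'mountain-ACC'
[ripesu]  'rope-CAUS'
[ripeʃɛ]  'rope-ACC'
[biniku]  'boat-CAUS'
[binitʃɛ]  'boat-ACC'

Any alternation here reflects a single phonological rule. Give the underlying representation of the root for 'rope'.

The root 'rope' surfaces as [ripesu] and [ripeʃɛ], with a stem-final [s] ~ [ʃ] alternation.
But 'river' keeps [s] in both environments ([pofɛsu], [pofɛsɛ]), so there is no rule changing /s/ to [ʃ] before the ACC suffix.
The underlying segment must be /ʃ/; palato-alveolar /tʃ/ and /ʃ/ become [k] and [s] when no front vowel follows, yielding [s] there.

/ripeʃ/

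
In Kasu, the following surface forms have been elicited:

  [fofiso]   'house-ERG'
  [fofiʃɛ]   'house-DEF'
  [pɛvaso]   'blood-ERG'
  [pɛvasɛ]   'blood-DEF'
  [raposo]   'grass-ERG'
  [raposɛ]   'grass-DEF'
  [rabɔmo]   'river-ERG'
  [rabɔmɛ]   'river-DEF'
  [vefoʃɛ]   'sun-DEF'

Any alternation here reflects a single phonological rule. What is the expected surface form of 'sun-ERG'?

The stem for 'house' ends in [s] in [fofiso] but [ʃ] in [fofiʃɛ].
The stem 'grass' ([raposo], [raposɛ]) shows [s] unchanged in both environments, so [s] cannot be basic with [ʃ] derived before the DEF suffix.
Therefore /ʃ/ is basic and [s] is derived by depalatalization (palato-alveolar /ʃ/ becomes [s] when no front vowel follows).
The one attested form of 'sun', [vefoʃɛ], shows underlying /vefoʃ/. Applying the same rule when no front vowel follows gives [vefoso].

[vefoso]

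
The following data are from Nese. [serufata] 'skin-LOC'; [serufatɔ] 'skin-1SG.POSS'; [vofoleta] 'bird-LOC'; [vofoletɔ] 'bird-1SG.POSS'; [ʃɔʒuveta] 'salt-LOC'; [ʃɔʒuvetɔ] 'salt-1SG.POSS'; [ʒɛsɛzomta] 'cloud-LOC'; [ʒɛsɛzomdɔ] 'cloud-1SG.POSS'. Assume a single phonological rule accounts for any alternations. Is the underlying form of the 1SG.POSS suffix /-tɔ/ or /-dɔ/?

The 1SG.POSS morpheme has two allomorphs, [-dɔ] and [-tɔ].
The LOC suffix, which begins with [t], is invariant after every stem; so [t] is not altered by any rule here.
The 1SG.POSS suffix is therefore /-dɔ/ underlyingly, with post-vocalic devoicing: voiced stops become voiceless after a vowel.

/-dɔ/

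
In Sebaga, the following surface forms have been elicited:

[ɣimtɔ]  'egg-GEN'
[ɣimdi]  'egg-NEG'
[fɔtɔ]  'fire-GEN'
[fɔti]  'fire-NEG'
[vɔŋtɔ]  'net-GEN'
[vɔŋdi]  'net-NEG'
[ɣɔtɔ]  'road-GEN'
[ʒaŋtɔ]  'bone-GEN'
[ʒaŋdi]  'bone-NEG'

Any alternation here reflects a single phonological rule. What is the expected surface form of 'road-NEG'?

[ɣɔti]

The NEG suffix surfaces as [-di] and [-ti], depending on the final segment of the stem.
The GEN suffix, which begins with [t], is invariant after every stem; so [t] is not altered by any rule here.
So the underlying form is /-di/, and voiced stops become voiceless after a vowel.
After 'road', which ends in a vowel, the suffix surfaces as [-ti], giving [ɣɔti].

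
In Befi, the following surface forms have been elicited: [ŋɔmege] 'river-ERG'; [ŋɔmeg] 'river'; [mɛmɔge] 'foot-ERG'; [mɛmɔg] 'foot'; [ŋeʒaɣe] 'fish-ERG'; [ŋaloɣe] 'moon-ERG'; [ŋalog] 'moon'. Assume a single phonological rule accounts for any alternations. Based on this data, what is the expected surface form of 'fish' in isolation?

The root 'moon' surfaces as [ŋaloɣe] and [ŋalog], with a stem-final [ɣ] ~ [g] alternation.
If /g/ were underlying and a rule turned it into [ɣ] before the ERG suffix, 'foot' would also alternate; but it has [g] in both [mɛmɔge] and [mɛmɔg].
The alternation reflects word-final hardening: voiced fricatives become stops word-finally. /ɣ/ is underlying.
The one attested form of 'fish', [ŋeʒaɣe], shows underlying /ŋeʒaɣ/. Applying the same rule word-finally gives [ŋeʒag].

[ŋeʒag]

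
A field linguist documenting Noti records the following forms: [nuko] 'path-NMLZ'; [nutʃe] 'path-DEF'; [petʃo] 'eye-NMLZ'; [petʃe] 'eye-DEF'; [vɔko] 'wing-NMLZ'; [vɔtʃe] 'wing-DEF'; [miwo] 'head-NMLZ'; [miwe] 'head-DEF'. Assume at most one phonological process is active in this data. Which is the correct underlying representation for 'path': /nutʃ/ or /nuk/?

In [nuko] and [nutʃe] the final segment of 'path' alternates: [k] ~ [tʃ].
If /tʃ/ were underlying and a rule turned it into [k] before the NMLZ suffix, 'eye' would also alternate; but it has [tʃ] in both [petʃo] and [petʃe].
So /k/ is underlying, and a rule of palatalization before a front vowel — /k/ becomes palato-alveolar [tʃ] before a front vowel — gives [tʃ].

/nuk/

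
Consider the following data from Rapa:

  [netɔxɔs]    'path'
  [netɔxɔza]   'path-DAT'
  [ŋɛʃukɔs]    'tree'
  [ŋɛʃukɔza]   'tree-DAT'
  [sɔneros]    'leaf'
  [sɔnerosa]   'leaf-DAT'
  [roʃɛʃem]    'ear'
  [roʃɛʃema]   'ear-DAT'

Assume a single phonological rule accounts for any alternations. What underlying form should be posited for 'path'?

'path' shows [s] ~ [z] at the end of the stem ([netɔxɔs] vs [netɔxɔza]).
But 'leaf' keeps [s] in both environments ([sɔneros], [sɔnerosa]), so there is no rule changing /s/ to [z] before the DAT suffix.
The alternation reflects word-final obstruent devoicing: voiced obstruents become voiceless word-finally. /z/ is underlying.

/netɔxɔz/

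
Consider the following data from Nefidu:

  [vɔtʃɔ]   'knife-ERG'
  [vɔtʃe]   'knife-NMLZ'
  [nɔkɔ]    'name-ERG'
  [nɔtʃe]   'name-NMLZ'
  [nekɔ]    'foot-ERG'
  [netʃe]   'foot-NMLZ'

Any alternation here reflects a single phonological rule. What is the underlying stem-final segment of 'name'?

In [nɔkɔ] and [nɔtʃe] the final segment of 'name' alternates: [k] ~ [tʃ].
The stem 'knife' ([vɔtʃɔ], [vɔtʃe]) shows [tʃ] unchanged in both environments, so [tʃ] cannot be basic with [k] derived before the ERG suffix.
So /k/ is underlying, and a rule of palatalization before a front vowel — /k/ becomes palato-alveolar [tʃ] before a front vowel — gives [tʃ].

/k/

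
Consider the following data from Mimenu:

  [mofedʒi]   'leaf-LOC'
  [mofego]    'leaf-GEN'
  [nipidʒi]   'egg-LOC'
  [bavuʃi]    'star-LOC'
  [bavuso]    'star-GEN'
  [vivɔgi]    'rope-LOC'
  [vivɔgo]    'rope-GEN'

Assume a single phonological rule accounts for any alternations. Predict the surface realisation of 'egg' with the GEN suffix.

[nipigo]

'leaf' shows [dʒ] ~ [g] at the end of the stem ([mofedʒi] vs [mofego]).
But 'rope' keeps [g] in both environments ([vivɔgi], [vivɔgo]), so there is no rule changing /g/ to [dʒ] before the LOC suffix.
The alternation reflects depalatalization: palato-alveolar /dʒ/ and /ʃ/ become [g] and [s] when no front vowel follows. /dʒ/ is underlying.
The one attested form of 'egg', [nipidʒi], shows underlying /nipidʒ/. Applying the same rule when no front vowel follows gives [nipigo].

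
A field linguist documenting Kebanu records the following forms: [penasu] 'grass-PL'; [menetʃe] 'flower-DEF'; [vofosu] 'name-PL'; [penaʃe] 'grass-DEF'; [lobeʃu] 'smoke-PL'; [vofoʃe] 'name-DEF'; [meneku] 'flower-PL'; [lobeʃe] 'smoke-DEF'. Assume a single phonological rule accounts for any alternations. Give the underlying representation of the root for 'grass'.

The root 'grass' surfaces as [penasu] and [penaʃe], with a stem-final [s] ~ [ʃ] alternation.
Compare 'smoke', with invariant [ʃ] in [lobeʃu] and [lobeʃe]: an analysis with underlying /ʃ/ and a rule producing [s] before the PL suffix would wrongly predict alternation here too.
The alternation reflects palatalization before a front vowel: /k/ and /s/ become palato-alveolar [tʃ] and [ʃ] before a front vowel. /s/ is underlying.
Hence 'grass' is /penas/ underlyingly.

/penas/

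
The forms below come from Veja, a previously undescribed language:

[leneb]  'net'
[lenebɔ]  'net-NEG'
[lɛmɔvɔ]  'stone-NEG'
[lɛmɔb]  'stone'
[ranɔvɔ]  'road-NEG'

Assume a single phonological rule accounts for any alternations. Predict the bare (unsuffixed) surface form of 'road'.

The root 'stone' surfaces as [lɛmɔvɔ] and [lɛmɔb], with a stem-final [v] ~ [b] alternation.
Compare 'net', with invariant [b] in [lenebɔ] and [leneb]: an analysis with underlying /b/ and a rule producing [v] before the NEG suffix would wrongly predict alternation here too.
The underlying segment must be /v/; voiced fricatives become stops word-finally, yielding [b] there.
From [ranɔvɔ] the stem 'road' is /ranɔv/; word-finally this yields [ranɔb].

[ranɔb]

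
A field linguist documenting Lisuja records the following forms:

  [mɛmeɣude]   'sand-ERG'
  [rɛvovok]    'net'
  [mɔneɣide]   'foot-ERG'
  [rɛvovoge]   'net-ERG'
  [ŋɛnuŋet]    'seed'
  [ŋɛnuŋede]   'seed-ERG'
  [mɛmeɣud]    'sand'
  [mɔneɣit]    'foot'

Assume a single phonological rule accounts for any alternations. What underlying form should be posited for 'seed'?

'seed' shows [t] ~ [d] at the end of the stem ([ŋɛnuŋet] vs [ŋɛnuŋede]).
If /d/ were underlying and a rule turned it into [t] in isolation, 'sand' would also alternate; but it has [d] in both [mɛmeɣud] and [mɛmeɣude].
Therefore /t/ is basic and [d] is derived by intervocalic voicing (voiceless stops become voiced between vowels).

/ŋɛnuŋet/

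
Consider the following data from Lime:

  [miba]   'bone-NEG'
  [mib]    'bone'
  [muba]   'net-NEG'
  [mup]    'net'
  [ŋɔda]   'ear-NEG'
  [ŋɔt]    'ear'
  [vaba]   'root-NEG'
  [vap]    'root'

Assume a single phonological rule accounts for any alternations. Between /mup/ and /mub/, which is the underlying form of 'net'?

The root 'net' surfaces as [muba] and [mup], with a stem-final [b] ~ [p] alternation.
Compare 'bone', with invariant [b] in [miba] and [mib]: an analysis with underlying /b/ and a rule producing [p] in isolation would wrongly predict alternation here too.
The alternation reflects intervocalic voicing: voiceless stops become voiced between vowels. /p/ is underlying.

/mup/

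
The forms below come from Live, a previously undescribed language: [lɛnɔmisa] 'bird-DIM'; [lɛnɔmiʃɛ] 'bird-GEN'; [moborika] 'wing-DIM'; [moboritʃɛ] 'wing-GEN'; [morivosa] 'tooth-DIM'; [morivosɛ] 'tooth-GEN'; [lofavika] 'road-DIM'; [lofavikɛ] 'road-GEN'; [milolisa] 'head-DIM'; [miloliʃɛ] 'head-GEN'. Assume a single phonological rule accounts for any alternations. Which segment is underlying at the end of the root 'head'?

The root 'head' surfaces as [milolisa] and [miloliʃɛ], with a stem-final [s] ~ [ʃ] alternation.
If /s/ were underlying and a rule turned it into [ʃ] before the GEN suffix, 'tooth' would also alternate; but it has [s] in both [morivosa] and [morivosɛ].
Therefore /ʃ/ is basic and [s] is derived by depalatalization (palato-alveolar /tʃ/ and /ʃ/ become [k] and [s] when no front vowel follows).

/ʃ/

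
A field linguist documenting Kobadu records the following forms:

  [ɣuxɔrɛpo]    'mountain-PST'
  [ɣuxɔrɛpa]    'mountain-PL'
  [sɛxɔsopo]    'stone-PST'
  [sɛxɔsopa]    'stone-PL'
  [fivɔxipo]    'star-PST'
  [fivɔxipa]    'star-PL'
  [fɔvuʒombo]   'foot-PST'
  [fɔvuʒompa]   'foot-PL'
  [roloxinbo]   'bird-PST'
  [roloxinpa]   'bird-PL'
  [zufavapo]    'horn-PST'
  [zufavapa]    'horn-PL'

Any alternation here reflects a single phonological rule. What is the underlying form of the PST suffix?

/-bo/

The PST morpheme has two allomorphs, [-bo] and [-po].
By contrast the PL suffix keeps its initial [p] throughout — that segment must be underlying.
So the underlying form is /-bo/, and voiced stops become voiceless after a vowel.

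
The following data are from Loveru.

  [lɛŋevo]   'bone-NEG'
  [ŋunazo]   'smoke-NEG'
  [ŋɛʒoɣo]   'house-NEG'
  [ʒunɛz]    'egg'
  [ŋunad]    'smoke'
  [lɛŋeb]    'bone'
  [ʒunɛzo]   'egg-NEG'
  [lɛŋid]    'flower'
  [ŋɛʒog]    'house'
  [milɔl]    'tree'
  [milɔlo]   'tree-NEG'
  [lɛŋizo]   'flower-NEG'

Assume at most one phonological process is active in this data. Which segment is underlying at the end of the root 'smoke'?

'smoke' shows [z] ~ [d] at the end of the stem ([ŋunazo] vs [ŋunad]).
Compare 'egg', with invariant [z] in [ʒunɛzo] and [ʒunɛz]: an analysis with underlying /z/ and a rule producing [d] in isolation would wrongly predict alternation here too.
The alternation reflects intervocalic spirantization: voiced stops become fricatives between vowels. /d/ is underlying.

/d/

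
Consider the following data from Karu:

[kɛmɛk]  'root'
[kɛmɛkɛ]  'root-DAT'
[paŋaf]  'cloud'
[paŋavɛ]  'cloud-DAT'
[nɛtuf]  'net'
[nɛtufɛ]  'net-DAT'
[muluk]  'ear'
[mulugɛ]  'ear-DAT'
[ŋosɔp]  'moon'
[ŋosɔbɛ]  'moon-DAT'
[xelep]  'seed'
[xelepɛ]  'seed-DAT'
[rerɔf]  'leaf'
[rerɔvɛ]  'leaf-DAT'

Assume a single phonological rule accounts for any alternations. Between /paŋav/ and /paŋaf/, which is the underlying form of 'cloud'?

/paŋav/

The stem for 'cloud' ends in [f] in [paŋaf] but [v] in [paŋavɛ].
The stem 'net' ([nɛtuf], [nɛtufɛ]) shows [f] unchanged in both environments, so [f] cannot be basic with [v] derived before the DAT suffix.
Therefore /v/ is basic and [f] is derived by word-final obstruent devoicing (voiced obstruents become voiceless word-finally).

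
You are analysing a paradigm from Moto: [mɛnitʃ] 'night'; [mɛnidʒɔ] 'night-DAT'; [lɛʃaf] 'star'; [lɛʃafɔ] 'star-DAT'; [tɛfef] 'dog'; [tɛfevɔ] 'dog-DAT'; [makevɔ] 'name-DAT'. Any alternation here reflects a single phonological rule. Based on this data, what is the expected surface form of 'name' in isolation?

In [tɛfef] and [tɛfevɔ] the final segment of 'dog' alternates: [f] ~ [v].
Compare 'star', with invariant [f] in [lɛʃaf] and [lɛʃafɔ]: an analysis with underlying /f/ and a rule producing [v] before the DAT suffix would wrongly predict alternation here too.
Therefore /v/ is basic and [f] is derived by word-final obstruent devoicing (voiced obstruents become voiceless word-finally).
From [makevɔ] the stem 'name' is /makev/; word-finally this yields [makef].

[makef]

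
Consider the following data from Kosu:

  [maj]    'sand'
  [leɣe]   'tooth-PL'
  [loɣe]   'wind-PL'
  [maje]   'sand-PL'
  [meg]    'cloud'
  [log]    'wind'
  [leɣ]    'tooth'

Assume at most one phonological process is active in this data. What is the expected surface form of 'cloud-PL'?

The root 'wind' surfaces as [loɣe] and [log], with a stem-final [ɣ] ~ [g] alternation.
Compare 'tooth', with invariant [ɣ] in [leɣe] and [leɣ]: an analysis with underlying /ɣ/ and a rule producing [g] in isolation would wrongly predict alternation here too.
The underlying segment must be /g/; voiced stops become fricatives between vowels, yielding [ɣ] there.
From [meg] the stem 'cloud' is /meg/; between vowels this yields [meɣe].

[meɣe]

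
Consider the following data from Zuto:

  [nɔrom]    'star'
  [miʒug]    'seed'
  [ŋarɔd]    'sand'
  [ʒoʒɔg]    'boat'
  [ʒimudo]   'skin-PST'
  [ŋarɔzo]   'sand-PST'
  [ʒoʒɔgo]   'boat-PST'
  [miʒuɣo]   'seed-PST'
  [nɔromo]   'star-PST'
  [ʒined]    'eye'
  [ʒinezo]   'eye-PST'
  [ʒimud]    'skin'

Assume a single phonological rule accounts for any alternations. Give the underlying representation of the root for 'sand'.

/ŋarɔz/

In [ŋarɔd] and [ŋarɔzo] the final segment of 'sand' alternates: [d] ~ [z].
But 'skin' keeps [d] in both environments ([ʒimud], [ʒimudo]), so there is no rule changing /d/ to [z] before the PST suffix.
The underlying segment must be /z/; voiced fricatives become stops word-finally, yielding [d] there.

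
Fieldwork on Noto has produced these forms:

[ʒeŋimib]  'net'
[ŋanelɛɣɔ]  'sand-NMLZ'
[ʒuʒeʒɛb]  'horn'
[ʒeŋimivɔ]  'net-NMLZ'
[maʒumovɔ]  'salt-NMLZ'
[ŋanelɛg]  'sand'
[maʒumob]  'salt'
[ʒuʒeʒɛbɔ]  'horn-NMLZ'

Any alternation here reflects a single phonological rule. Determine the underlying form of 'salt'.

In [maʒumovɔ] and [maʒumob] the final segment of 'salt' alternates: [v] ~ [b].
If /b/ were underlying and a rule turned it into [v] before the NMLZ suffix, 'horn' would also alternate; but it has [b] in both [ʒuʒeʒɛbɔ] and [ʒuʒeʒɛb].
So /v/ is underlying, and a rule of word-final hardening — voiced fricatives become stops word-finally — gives [b].
So 'salt' = /maʒumov/.

/maʒumov/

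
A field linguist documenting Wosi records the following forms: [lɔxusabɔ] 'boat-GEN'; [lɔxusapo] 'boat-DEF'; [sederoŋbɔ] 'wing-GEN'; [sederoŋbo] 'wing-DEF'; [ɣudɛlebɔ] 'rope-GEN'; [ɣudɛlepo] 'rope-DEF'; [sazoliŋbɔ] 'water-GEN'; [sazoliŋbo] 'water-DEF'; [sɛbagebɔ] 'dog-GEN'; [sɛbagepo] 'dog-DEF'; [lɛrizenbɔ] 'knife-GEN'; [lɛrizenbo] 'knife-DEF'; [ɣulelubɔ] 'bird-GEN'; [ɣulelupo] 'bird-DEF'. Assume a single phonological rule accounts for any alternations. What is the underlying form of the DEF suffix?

The DEF morpheme has two allomorphs, [-bo] and [-po].
By contrast the GEN suffix keeps its initial [b] throughout — that segment must be underlying.
The DEF suffix is therefore /-po/ underlyingly, with post-nasal voicing: voiceless stops become voiced after a nasal.

/-po/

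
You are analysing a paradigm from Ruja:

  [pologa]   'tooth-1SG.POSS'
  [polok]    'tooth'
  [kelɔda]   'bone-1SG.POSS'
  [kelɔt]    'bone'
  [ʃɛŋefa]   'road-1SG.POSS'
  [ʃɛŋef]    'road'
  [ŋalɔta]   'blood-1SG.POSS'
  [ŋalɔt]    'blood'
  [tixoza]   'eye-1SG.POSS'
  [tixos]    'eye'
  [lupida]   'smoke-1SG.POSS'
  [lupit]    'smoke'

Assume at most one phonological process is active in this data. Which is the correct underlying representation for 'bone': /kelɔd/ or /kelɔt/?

The root 'bone' surfaces as [kelɔda] and [kelɔt], with a stem-final [d] ~ [t] alternation.
If /t/ were underlying and a rule turned it into [d] before the 1SG.POSS suffix, 'blood' would also alternate; but it has [t] in both [ŋalɔta] and [ŋalɔt].
The alternation reflects word-final obstruent devoicing: voiced obstruents become voiceless word-finally. /d/ is underlying.

/kelɔd/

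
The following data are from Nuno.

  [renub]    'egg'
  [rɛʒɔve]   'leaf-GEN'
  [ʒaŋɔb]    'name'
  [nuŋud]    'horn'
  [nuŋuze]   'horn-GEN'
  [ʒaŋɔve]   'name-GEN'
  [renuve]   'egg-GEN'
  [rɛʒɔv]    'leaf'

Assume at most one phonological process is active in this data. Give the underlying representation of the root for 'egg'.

/renub/

The root 'egg' surfaces as [renuve] and [renub], with a stem-final [v] ~ [b] alternation.
The stem 'leaf' ([rɛʒɔve], [rɛʒɔv]) shows [v] unchanged in both environments, so [v] cannot be basic with [b] derived in isolation.
The underlying segment must be /b/; voiced stops become fricatives between vowels, yielding [v] there.
So 'egg' = /renub/.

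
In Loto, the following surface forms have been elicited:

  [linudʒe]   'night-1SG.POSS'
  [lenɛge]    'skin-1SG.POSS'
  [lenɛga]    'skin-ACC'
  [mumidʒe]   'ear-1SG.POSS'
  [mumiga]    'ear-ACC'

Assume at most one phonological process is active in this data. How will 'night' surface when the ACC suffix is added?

[linuga]

'ear' shows [dʒ] ~ [g] at the end of the stem ([mumidʒe] vs [mumiga]).
But 'skin' keeps [g] in both environments ([lenɛge], [lenɛga]), so there is no rule changing /g/ to [dʒ] before the 1SG.POSS suffix.
Therefore /dʒ/ is basic and [g] is derived by depalatalization (palato-alveolar /dʒ/ becomes [g] when no front vowel follows).
From [linudʒe] the stem 'night' is /linudʒ/; when no front vowel follows this yields [linuga].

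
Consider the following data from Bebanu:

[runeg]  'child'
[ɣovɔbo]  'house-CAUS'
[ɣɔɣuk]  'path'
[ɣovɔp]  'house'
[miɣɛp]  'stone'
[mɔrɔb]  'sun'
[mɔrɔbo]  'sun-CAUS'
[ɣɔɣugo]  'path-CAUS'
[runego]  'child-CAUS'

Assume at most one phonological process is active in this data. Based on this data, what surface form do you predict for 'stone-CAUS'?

The stem for 'house' ends in [p] in [ɣovɔp] but [b] in [ɣovɔbo].
The stem 'sun' ([mɔrɔb], [mɔrɔbo]) shows [b] unchanged in both environments, so [b] cannot be basic with [p] derived in isolation.
Therefore /p/ is basic and [b] is derived by intervocalic voicing (voiceless stops become voiced between vowels).
From [miɣɛp] the stem 'stone' is /miɣɛp/; between vowels this yields [miɣɛbo].

[miɣɛbo]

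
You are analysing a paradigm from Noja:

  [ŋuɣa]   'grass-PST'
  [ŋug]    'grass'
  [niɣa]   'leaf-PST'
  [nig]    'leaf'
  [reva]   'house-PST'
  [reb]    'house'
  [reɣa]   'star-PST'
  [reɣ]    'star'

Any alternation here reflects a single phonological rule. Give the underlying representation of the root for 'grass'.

The stem for 'grass' ends in [ɣ] in [ŋuɣa] but [g] in [ŋug].
But 'star' keeps [ɣ] in both environments ([reɣa], [reɣ]), so there is no rule changing /ɣ/ to [g] in isolation.
Therefore /g/ is basic and [ɣ] is derived by intervocalic spirantization (voiced stops become fricatives between vowels).

/ŋug/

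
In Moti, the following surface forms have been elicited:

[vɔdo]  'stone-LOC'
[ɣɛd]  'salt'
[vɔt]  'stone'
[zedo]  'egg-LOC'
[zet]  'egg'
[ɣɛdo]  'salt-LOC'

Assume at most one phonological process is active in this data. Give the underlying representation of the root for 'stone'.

The root 'stone' surfaces as [vɔt] and [vɔdo], with a stem-final [t] ~ [d] alternation.
Compare 'salt', with invariant [d] in [ɣɛd] and [ɣɛdo]: an analysis with underlying /d/ and a rule producing [t] in isolation would wrongly predict alternation here too.
The alternation reflects intervocalic voicing: voiceless stops become voiced between vowels. /t/ is underlying.
So 'stone' = /vɔt/.

/vɔt/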